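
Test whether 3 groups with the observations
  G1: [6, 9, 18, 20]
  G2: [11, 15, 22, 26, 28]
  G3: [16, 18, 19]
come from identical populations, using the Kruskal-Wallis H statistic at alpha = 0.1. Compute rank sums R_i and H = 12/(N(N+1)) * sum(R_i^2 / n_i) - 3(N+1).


Step 1: Combine all N = 12 observations and assign midranks.
sorted (value, group, rank): (6,G1,1), (9,G1,2), (11,G2,3), (15,G2,4), (16,G3,5), (18,G1,6.5), (18,G3,6.5), (19,G3,8), (20,G1,9), (22,G2,10), (26,G2,11), (28,G2,12)
Step 2: Sum ranks within each group.
R_1 = 18.5 (n_1 = 4)
R_2 = 40 (n_2 = 5)
R_3 = 19.5 (n_3 = 3)
Step 3: H = 12/(N(N+1)) * sum(R_i^2/n_i) - 3(N+1)
     = 12/(12*13) * (18.5^2/4 + 40^2/5 + 19.5^2/3) - 3*13
     = 0.076923 * 532.312 - 39
     = 1.947115.
Step 4: Ties present; correction factor C = 1 - 6/(12^3 - 12) = 0.996503. Corrected H = 1.947115 / 0.996503 = 1.953947.
Step 5: Under H0, H ~ chi^2(2); p-value = 0.376449.
Step 6: alpha = 0.1. fail to reject H0.

H = 1.9539, df = 2, p = 0.376449, fail to reject H0.


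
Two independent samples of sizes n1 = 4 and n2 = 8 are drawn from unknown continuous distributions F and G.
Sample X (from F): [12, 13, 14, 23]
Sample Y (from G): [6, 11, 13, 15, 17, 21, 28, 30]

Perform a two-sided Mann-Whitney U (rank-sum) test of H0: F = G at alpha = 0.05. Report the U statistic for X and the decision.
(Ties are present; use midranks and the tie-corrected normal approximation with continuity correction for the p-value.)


Step 1: Combine and sort all 12 observations; assign midranks.
sorted (value, group): (6,Y), (11,Y), (12,X), (13,X), (13,Y), (14,X), (15,Y), (17,Y), (21,Y), (23,X), (28,Y), (30,Y)
ranks: 6->1, 11->2, 12->3, 13->4.5, 13->4.5, 14->6, 15->7, 17->8, 21->9, 23->10, 28->11, 30->12
Step 2: Rank sum for X: R1 = 3 + 4.5 + 6 + 10 = 23.5.
Step 3: U_X = R1 - n1(n1+1)/2 = 23.5 - 4*5/2 = 23.5 - 10 = 13.5.
       U_Y = n1*n2 - U_X = 32 - 13.5 = 18.5.
Step 4: Ties are present, so use the tie-corrected normal approximation (with continuity correction) for the p-value.
Step 5: p-value = 0.733647; compare to alpha = 0.05. fail to reject H0.

U_X = 13.5, p = 0.733647, fail to reject H0 at alpha = 0.05.


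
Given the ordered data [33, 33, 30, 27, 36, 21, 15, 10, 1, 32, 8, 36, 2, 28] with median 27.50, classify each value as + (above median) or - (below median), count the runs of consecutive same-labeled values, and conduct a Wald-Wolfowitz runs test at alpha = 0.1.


Step 1: Compute median = 27.50; label A = above, B = below.
Labels in order: AAABABBBBABABA  (n_A = 7, n_B = 7)
Step 2: Count runs R = 9.
Step 3: Under H0 (random ordering), E[R] = 2*n_A*n_B/(n_A+n_B) + 1 = 2*7*7/14 + 1 = 8.0000.
        Var[R] = 2*n_A*n_B*(2*n_A*n_B - n_A - n_B) / ((n_A+n_B)^2 * (n_A+n_B-1)) = 8232/2548 = 3.2308.
        SD[R] = 1.7974.
Step 4: Continuity-corrected z = (R - 0.5 - E[R]) / SD[R] = (9 - 0.5 - 8.0000) / 1.7974 = 0.2782.
Step 5: Two-sided p-value via normal approximation = 2*(1 - Phi(|z|)) = 0.780879.
Step 6: alpha = 0.1. fail to reject H0.

R = 9, z = 0.2782, p = 0.780879, fail to reject H0.


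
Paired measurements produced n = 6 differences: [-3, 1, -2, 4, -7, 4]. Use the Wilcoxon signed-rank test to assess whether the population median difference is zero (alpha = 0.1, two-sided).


Step 1: Drop any zero differences (none here) and take |d_i|.
|d| = [3, 1, 2, 4, 7, 4]
Step 2: Midrank |d_i| (ties get averaged ranks).
ranks: |3|->3, |1|->1, |2|->2, |4|->4.5, |7|->6, |4|->4.5
Step 3: Attach original signs; sum ranks with positive sign and with negative sign.
W+ = 1 + 4.5 + 4.5 = 10
W- = 3 + 2 + 6 = 11
(Check: W+ + W- = 21 should equal n(n+1)/2 = 21.)
Step 4: Test statistic W = min(W+, W-) = 10.
Step 5: Ties in |d|, so use the tie-corrected normal approximation.
        E[W] = n(n+1)/4 = 6*7/4 = 10.5.
        Tie groups: |d|=4 (t=2); sum(t^3 - t) = 6.
        Var[W] = n(n+1)(2n+1)/24 - sum(t^3-t)/48 = 546/24 - 6/48 = 22.625.
        z = (W - E[W]) / sqrt(Var[W]) = (10 - 10.5) / 4.7566 = -0.1051.
        Two-sided p = 2*Phi(z) = 0.916282.
Step 6: alpha = 0.1. fail to reject H0.

W+ = 10, W- = 11, W = min = 10, p = 0.916282, fail to reject H0.


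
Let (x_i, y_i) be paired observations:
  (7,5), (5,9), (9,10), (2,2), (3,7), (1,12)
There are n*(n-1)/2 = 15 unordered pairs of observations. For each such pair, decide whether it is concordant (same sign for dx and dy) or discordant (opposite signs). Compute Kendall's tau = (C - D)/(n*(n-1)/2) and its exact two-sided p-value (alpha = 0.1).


Step 1: Enumerate the 15 unordered pairs (i,j) with i<j and classify each by sign(x_j-x_i) * sign(y_j-y_i).
  (1,2):dx=-2,dy=+4->D; (1,3):dx=+2,dy=+5->C; (1,4):dx=-5,dy=-3->C; (1,5):dx=-4,dy=+2->D
  (1,6):dx=-6,dy=+7->D; (2,3):dx=+4,dy=+1->C; (2,4):dx=-3,dy=-7->C; (2,5):dx=-2,dy=-2->C
  (2,6):dx=-4,dy=+3->D; (3,4):dx=-7,dy=-8->C; (3,5):dx=-6,dy=-3->C; (3,6):dx=-8,dy=+2->D
  (4,5):dx=+1,dy=+5->C; (4,6):dx=-1,dy=+10->D; (5,6):dx=-2,dy=+5->D
Step 2: C = 8, D = 7, total pairs = 15.
Step 3: tau = (C - D)/(n(n-1)/2) = (8 - 7)/15 = 0.066667.
Step 4: Exact two-sided p-value (enumerate n! = 720 permutations of y under H0): p = 1.000000.
Step 5: alpha = 0.1. fail to reject H0.

tau_b = 0.0667 (C=8, D=7), p = 1.000000, fail to reject H0.


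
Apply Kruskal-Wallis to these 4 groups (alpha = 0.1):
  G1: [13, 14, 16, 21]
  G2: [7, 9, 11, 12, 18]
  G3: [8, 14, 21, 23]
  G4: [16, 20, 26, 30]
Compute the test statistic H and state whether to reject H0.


Step 1: Combine all N = 17 observations and assign midranks.
sorted (value, group, rank): (7,G2,1), (8,G3,2), (9,G2,3), (11,G2,4), (12,G2,5), (13,G1,6), (14,G1,7.5), (14,G3,7.5), (16,G1,9.5), (16,G4,9.5), (18,G2,11), (20,G4,12), (21,G1,13.5), (21,G3,13.5), (23,G3,15), (26,G4,16), (30,G4,17)
Step 2: Sum ranks within each group.
R_1 = 36.5 (n_1 = 4)
R_2 = 24 (n_2 = 5)
R_3 = 38 (n_3 = 4)
R_4 = 54.5 (n_4 = 4)
Step 3: H = 12/(N(N+1)) * sum(R_i^2/n_i) - 3(N+1)
     = 12/(17*18) * (36.5^2/4 + 24^2/5 + 38^2/4 + 54.5^2/4) - 3*18
     = 0.039216 * 1551.83 - 54
     = 6.855882.
Step 4: Ties present; correction factor C = 1 - 18/(17^3 - 17) = 0.996324. Corrected H = 6.855882 / 0.996324 = 6.881181.
Step 5: Under H0, H ~ chi^2(3); p-value = 0.075783.
Step 6: alpha = 0.1. reject H0.

H = 6.8812, df = 3, p = 0.075783, reject H0.


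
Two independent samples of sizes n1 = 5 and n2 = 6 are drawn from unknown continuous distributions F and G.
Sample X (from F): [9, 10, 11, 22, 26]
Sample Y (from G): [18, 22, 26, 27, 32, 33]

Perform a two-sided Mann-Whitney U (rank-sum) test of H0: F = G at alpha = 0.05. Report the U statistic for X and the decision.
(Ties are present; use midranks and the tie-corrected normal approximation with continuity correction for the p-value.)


Step 1: Combine and sort all 11 observations; assign midranks.
sorted (value, group): (9,X), (10,X), (11,X), (18,Y), (22,X), (22,Y), (26,X), (26,Y), (27,Y), (32,Y), (33,Y)
ranks: 9->1, 10->2, 11->3, 18->4, 22->5.5, 22->5.5, 26->7.5, 26->7.5, 27->9, 32->10, 33->11
Step 2: Rank sum for X: R1 = 1 + 2 + 3 + 5.5 + 7.5 = 19.
Step 3: U_X = R1 - n1(n1+1)/2 = 19 - 5*6/2 = 19 - 15 = 4.
       U_Y = n1*n2 - U_X = 30 - 4 = 26.
Step 4: Ties are present, so use the tie-corrected normal approximation (with continuity correction) for the p-value.
Step 5: p-value = 0.054129; compare to alpha = 0.05. fail to reject H0.

U_X = 4, p = 0.054129, fail to reject H0 at alpha = 0.05.


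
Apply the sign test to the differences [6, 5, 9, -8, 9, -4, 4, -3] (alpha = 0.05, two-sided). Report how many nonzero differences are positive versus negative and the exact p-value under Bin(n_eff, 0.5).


Step 1: Discard zero differences. Original n = 8; n_eff = number of nonzero differences = 8.
Nonzero differences (with sign): +6, +5, +9, -8, +9, -4, +4, -3
Step 2: Count signs: positive = 5, negative = 3.
Step 3: Under H0: P(positive) = 0.5, so the number of positives S ~ Bin(8, 0.5).
Step 4: Two-sided exact p-value = sum of Bin(8,0.5) probabilities at or below the observed probability = 0.726562.
Step 5: alpha = 0.05. fail to reject H0.

n_eff = 8, pos = 5, neg = 3, p = 0.726562, fail to reject H0.


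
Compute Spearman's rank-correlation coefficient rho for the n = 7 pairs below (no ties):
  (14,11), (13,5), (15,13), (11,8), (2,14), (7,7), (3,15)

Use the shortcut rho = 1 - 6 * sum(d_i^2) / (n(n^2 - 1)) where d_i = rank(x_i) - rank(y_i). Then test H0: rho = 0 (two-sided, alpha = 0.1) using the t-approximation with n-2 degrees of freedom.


Step 1: Rank x and y separately (midranks; no ties here).
rank(x): 14->6, 13->5, 15->7, 11->4, 2->1, 7->3, 3->2
rank(y): 11->4, 5->1, 13->5, 8->3, 14->6, 7->2, 15->7
Step 2: d_i = R_x(i) - R_y(i); compute d_i^2.
  (6-4)^2=4, (5-1)^2=16, (7-5)^2=4, (4-3)^2=1, (1-6)^2=25, (3-2)^2=1, (2-7)^2=25
sum(d^2) = 76.
Step 3: rho = 1 - 6*76 / (7*(7^2 - 1)) = 1 - 456/336 = -0.357143.
Step 4: Under H0, t = rho * sqrt((n-2)/(1-rho^2)) = -0.8550 ~ t(5).
Step 5: Two-sided p-value from the t-distribution with 5 df = 0.431611.
Step 6: alpha = 0.1. fail to reject H0.

rho = -0.3571, p = 0.431611, fail to reject H0 at alpha = 0.1.


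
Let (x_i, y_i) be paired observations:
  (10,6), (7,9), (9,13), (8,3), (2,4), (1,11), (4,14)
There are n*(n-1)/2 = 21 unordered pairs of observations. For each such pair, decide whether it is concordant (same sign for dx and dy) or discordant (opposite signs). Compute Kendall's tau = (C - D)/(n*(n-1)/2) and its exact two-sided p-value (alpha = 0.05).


Step 1: Enumerate the 21 unordered pairs (i,j) with i<j and classify each by sign(x_j-x_i) * sign(y_j-y_i).
  (1,2):dx=-3,dy=+3->D; (1,3):dx=-1,dy=+7->D; (1,4):dx=-2,dy=-3->C; (1,5):dx=-8,dy=-2->C
  (1,6):dx=-9,dy=+5->D; (1,7):dx=-6,dy=+8->D; (2,3):dx=+2,dy=+4->C; (2,4):dx=+1,dy=-6->D
  (2,5):dx=-5,dy=-5->C; (2,6):dx=-6,dy=+2->D; (2,7):dx=-3,dy=+5->D; (3,4):dx=-1,dy=-10->C
  (3,5):dx=-7,dy=-9->C; (3,6):dx=-8,dy=-2->C; (3,7):dx=-5,dy=+1->D; (4,5):dx=-6,dy=+1->D
  (4,6):dx=-7,dy=+8->D; (4,7):dx=-4,dy=+11->D; (5,6):dx=-1,dy=+7->D; (5,7):dx=+2,dy=+10->C
  (6,7):dx=+3,dy=+3->C
Step 2: C = 9, D = 12, total pairs = 21.
Step 3: tau = (C - D)/(n(n-1)/2) = (9 - 12)/21 = -0.142857.
Step 4: Exact two-sided p-value (enumerate n! = 5040 permutations of y under H0): p = 0.772619.
Step 5: alpha = 0.05. fail to reject H0.

tau_b = -0.1429 (C=9, D=12), p = 0.772619, fail to reject H0.


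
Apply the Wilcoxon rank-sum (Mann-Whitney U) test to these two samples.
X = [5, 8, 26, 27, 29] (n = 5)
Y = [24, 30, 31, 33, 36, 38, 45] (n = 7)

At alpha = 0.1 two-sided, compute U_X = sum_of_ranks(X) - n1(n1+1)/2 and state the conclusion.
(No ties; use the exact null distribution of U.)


Step 1: Combine and sort all 12 observations; assign midranks.
sorted (value, group): (5,X), (8,X), (24,Y), (26,X), (27,X), (29,X), (30,Y), (31,Y), (33,Y), (36,Y), (38,Y), (45,Y)
ranks: 5->1, 8->2, 24->3, 26->4, 27->5, 29->6, 30->7, 31->8, 33->9, 36->10, 38->11, 45->12
Step 2: Rank sum for X: R1 = 1 + 2 + 4 + 5 + 6 = 18.
Step 3: U_X = R1 - n1(n1+1)/2 = 18 - 5*6/2 = 18 - 15 = 3.
       U_Y = n1*n2 - U_X = 35 - 3 = 32.
Step 4: No ties, so the exact null distribution of U (based on enumerating the C(12,5) = 792 equally likely rank assignments) gives the two-sided p-value.
Step 5: p-value = 0.017677; compare to alpha = 0.1. reject H0.

U_X = 3, p = 0.017677, reject H0 at alpha = 0.1.


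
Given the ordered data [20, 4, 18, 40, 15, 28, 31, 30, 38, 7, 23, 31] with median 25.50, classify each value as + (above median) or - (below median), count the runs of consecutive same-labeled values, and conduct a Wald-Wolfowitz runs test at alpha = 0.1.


Step 1: Compute median = 25.50; label A = above, B = below.
Labels in order: BBBABAAAABBA  (n_A = 6, n_B = 6)
Step 2: Count runs R = 6.
Step 3: Under H0 (random ordering), E[R] = 2*n_A*n_B/(n_A+n_B) + 1 = 2*6*6/12 + 1 = 7.0000.
        Var[R] = 2*n_A*n_B*(2*n_A*n_B - n_A - n_B) / ((n_A+n_B)^2 * (n_A+n_B-1)) = 4320/1584 = 2.7273.
        SD[R] = 1.6514.
Step 4: Continuity-corrected z = (R + 0.5 - E[R]) / SD[R] = (6 + 0.5 - 7.0000) / 1.6514 = -0.3028.
Step 5: Two-sided p-value via normal approximation = 2*(1 - Phi(|z|)) = 0.762069.
Step 6: alpha = 0.1. fail to reject H0.

R = 6, z = -0.3028, p = 0.762069, fail to reject H0.


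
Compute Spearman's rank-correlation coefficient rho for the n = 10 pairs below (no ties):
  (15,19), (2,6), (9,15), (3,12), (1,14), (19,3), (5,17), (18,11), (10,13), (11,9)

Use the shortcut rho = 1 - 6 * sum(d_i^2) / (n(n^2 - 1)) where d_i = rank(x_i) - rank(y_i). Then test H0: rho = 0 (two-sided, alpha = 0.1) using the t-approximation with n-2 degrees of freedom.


Step 1: Rank x and y separately (midranks; no ties here).
rank(x): 15->8, 2->2, 9->5, 3->3, 1->1, 19->10, 5->4, 18->9, 10->6, 11->7
rank(y): 19->10, 6->2, 15->8, 12->5, 14->7, 3->1, 17->9, 11->4, 13->6, 9->3
Step 2: d_i = R_x(i) - R_y(i); compute d_i^2.
  (8-10)^2=4, (2-2)^2=0, (5-8)^2=9, (3-5)^2=4, (1-7)^2=36, (10-1)^2=81, (4-9)^2=25, (9-4)^2=25, (6-6)^2=0, (7-3)^2=16
sum(d^2) = 200.
Step 3: rho = 1 - 6*200 / (10*(10^2 - 1)) = 1 - 1200/990 = -0.212121.
Step 4: Under H0, t = rho * sqrt((n-2)/(1-rho^2)) = -0.6139 ~ t(8).
Step 5: Two-sided p-value from the t-distribution with 8 df = 0.556306.
Step 6: alpha = 0.1. fail to reject H0.

rho = -0.2121, p = 0.556306, fail to reject H0 at alpha = 0.1.


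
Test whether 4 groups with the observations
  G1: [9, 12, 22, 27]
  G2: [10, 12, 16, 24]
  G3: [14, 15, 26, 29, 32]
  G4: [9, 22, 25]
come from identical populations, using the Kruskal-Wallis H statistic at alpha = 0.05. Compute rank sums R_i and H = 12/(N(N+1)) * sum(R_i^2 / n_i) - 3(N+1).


Step 1: Combine all N = 16 observations and assign midranks.
sorted (value, group, rank): (9,G1,1.5), (9,G4,1.5), (10,G2,3), (12,G1,4.5), (12,G2,4.5), (14,G3,6), (15,G3,7), (16,G2,8), (22,G1,9.5), (22,G4,9.5), (24,G2,11), (25,G4,12), (26,G3,13), (27,G1,14), (29,G3,15), (32,G3,16)
Step 2: Sum ranks within each group.
R_1 = 29.5 (n_1 = 4)
R_2 = 26.5 (n_2 = 4)
R_3 = 57 (n_3 = 5)
R_4 = 23 (n_4 = 3)
Step 3: H = 12/(N(N+1)) * sum(R_i^2/n_i) - 3(N+1)
     = 12/(16*17) * (29.5^2/4 + 26.5^2/4 + 57^2/5 + 23^2/3) - 3*17
     = 0.044118 * 1219.26 - 51
     = 2.790809.
Step 4: Ties present; correction factor C = 1 - 18/(16^3 - 16) = 0.995588. Corrected H = 2.790809 / 0.995588 = 2.803176.
Step 5: Under H0, H ~ chi^2(3); p-value = 0.422977.
Step 6: alpha = 0.05. fail to reject H0.

H = 2.8032, df = 3, p = 0.422977, fail to reject H0.


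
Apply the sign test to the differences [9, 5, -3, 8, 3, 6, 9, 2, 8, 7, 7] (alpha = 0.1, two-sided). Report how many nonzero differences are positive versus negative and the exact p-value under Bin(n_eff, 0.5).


Step 1: Discard zero differences. Original n = 11; n_eff = number of nonzero differences = 11.
Nonzero differences (with sign): +9, +5, -3, +8, +3, +6, +9, +2, +8, +7, +7
Step 2: Count signs: positive = 10, negative = 1.
Step 3: Under H0: P(positive) = 0.5, so the number of positives S ~ Bin(11, 0.5).
Step 4: Two-sided exact p-value = sum of Bin(11,0.5) probabilities at or below the observed probability = 0.011719.
Step 5: alpha = 0.1. reject H0.

n_eff = 11, pos = 10, neg = 1, p = 0.011719, reject H0.


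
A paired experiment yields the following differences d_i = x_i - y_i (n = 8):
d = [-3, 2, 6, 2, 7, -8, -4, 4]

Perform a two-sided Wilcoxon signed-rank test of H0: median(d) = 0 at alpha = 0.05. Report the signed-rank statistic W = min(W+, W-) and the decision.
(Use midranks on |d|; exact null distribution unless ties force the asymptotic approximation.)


Step 1: Drop any zero differences (none here) and take |d_i|.
|d| = [3, 2, 6, 2, 7, 8, 4, 4]
Step 2: Midrank |d_i| (ties get averaged ranks).
ranks: |3|->3, |2|->1.5, |6|->6, |2|->1.5, |7|->7, |8|->8, |4|->4.5, |4|->4.5
Step 3: Attach original signs; sum ranks with positive sign and with negative sign.
W+ = 1.5 + 6 + 1.5 + 7 + 4.5 = 20.5
W- = 3 + 8 + 4.5 = 15.5
(Check: W+ + W- = 36 should equal n(n+1)/2 = 36.)
Step 4: Test statistic W = min(W+, W-) = 15.5.
Step 5: Ties in |d|, so use the tie-corrected normal approximation.
        E[W] = n(n+1)/4 = 8*9/4 = 18.
        Tie groups: |d|=2 (t=2), |d|=4 (t=2); sum(t^3 - t) = 12.
        Var[W] = n(n+1)(2n+1)/24 - sum(t^3-t)/48 = 1224/24 - 12/48 = 50.75.
        z = (W - E[W]) / sqrt(Var[W]) = (15.5 - 18) / 7.1239 = -0.3509.
        Two-sided p = 2*Phi(z) = 0.725640.
Step 6: alpha = 0.05. fail to reject H0.

W+ = 20.5, W- = 15.5, W = min = 15.5, p = 0.725640, fail to reject H0.


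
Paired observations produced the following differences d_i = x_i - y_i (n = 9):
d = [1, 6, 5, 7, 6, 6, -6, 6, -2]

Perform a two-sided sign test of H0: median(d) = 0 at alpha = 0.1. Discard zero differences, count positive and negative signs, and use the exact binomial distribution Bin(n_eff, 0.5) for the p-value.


Step 1: Discard zero differences. Original n = 9; n_eff = number of nonzero differences = 9.
Nonzero differences (with sign): +1, +6, +5, +7, +6, +6, -6, +6, -2
Step 2: Count signs: positive = 7, negative = 2.
Step 3: Under H0: P(positive) = 0.5, so the number of positives S ~ Bin(9, 0.5).
Step 4: Two-sided exact p-value = sum of Bin(9,0.5) probabilities at or below the observed probability = 0.179688.
Step 5: alpha = 0.1. fail to reject H0.

n_eff = 9, pos = 7, neg = 2, p = 0.179688, fail to reject H0.


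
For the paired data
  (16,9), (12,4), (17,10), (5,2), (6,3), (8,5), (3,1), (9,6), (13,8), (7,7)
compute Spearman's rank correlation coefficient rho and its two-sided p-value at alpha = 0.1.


Step 1: Rank x and y separately (midranks; no ties here).
rank(x): 16->9, 12->7, 17->10, 5->2, 6->3, 8->5, 3->1, 9->6, 13->8, 7->4
rank(y): 9->9, 4->4, 10->10, 2->2, 3->3, 5->5, 1->1, 6->6, 8->8, 7->7
Step 2: d_i = R_x(i) - R_y(i); compute d_i^2.
  (9-9)^2=0, (7-4)^2=9, (10-10)^2=0, (2-2)^2=0, (3-3)^2=0, (5-5)^2=0, (1-1)^2=0, (6-6)^2=0, (8-8)^2=0, (4-7)^2=9
sum(d^2) = 18.
Step 3: rho = 1 - 6*18 / (10*(10^2 - 1)) = 1 - 108/990 = 0.890909.
Step 4: Under H0, t = rho * sqrt((n-2)/(1-rho^2)) = 5.5482 ~ t(8).
Step 5: Two-sided p-value from the t-distribution with 8 df = 0.000542.
Step 6: alpha = 0.1. reject H0.

rho = 0.8909, p = 0.000542, reject H0 at alpha = 0.1.


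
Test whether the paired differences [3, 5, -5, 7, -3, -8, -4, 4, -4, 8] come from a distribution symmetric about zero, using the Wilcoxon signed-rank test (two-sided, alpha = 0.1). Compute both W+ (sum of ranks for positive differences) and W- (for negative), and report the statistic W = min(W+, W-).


Step 1: Drop any zero differences (none here) and take |d_i|.
|d| = [3, 5, 5, 7, 3, 8, 4, 4, 4, 8]
Step 2: Midrank |d_i| (ties get averaged ranks).
ranks: |3|->1.5, |5|->6.5, |5|->6.5, |7|->8, |3|->1.5, |8|->9.5, |4|->4, |4|->4, |4|->4, |8|->9.5
Step 3: Attach original signs; sum ranks with positive sign and with negative sign.
W+ = 1.5 + 6.5 + 8 + 4 + 9.5 = 29.5
W- = 6.5 + 1.5 + 9.5 + 4 + 4 = 25.5
(Check: W+ + W- = 55 should equal n(n+1)/2 = 55.)
Step 4: Test statistic W = min(W+, W-) = 25.5.
Step 5: Ties in |d|, so use the tie-corrected normal approximation.
        E[W] = n(n+1)/4 = 10*11/4 = 27.5.
        Tie groups: |d|=3 (t=2), |d|=4 (t=3), |d|=5 (t=2), |d|=8 (t=2); sum(t^3 - t) = 42.
        Var[W] = n(n+1)(2n+1)/24 - sum(t^3-t)/48 = 2310/24 - 42/48 = 95.375.
        z = (W - E[W]) / sqrt(Var[W]) = (25.5 - 27.5) / 9.7660 = -0.2048.
        Two-sided p = 2*Phi(z) = 0.837735.
Step 6: alpha = 0.1. fail to reject H0.

W+ = 29.5, W- = 25.5, W = min = 25.5, p = 0.837735, fail to reject H0.


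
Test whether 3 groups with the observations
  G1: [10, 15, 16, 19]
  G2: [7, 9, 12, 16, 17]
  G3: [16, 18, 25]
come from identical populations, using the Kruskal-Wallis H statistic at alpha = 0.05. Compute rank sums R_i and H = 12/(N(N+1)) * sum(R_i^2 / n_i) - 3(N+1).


Step 1: Combine all N = 12 observations and assign midranks.
sorted (value, group, rank): (7,G2,1), (9,G2,2), (10,G1,3), (12,G2,4), (15,G1,5), (16,G1,7), (16,G2,7), (16,G3,7), (17,G2,9), (18,G3,10), (19,G1,11), (25,G3,12)
Step 2: Sum ranks within each group.
R_1 = 26 (n_1 = 4)
R_2 = 23 (n_2 = 5)
R_3 = 29 (n_3 = 3)
Step 3: H = 12/(N(N+1)) * sum(R_i^2/n_i) - 3(N+1)
     = 12/(12*13) * (26^2/4 + 23^2/5 + 29^2/3) - 3*13
     = 0.076923 * 555.133 - 39
     = 3.702564.
Step 4: Ties present; correction factor C = 1 - 24/(12^3 - 12) = 0.986014. Corrected H = 3.702564 / 0.986014 = 3.755083.
Step 5: Under H0, H ~ chi^2(2); p-value = 0.152966.
Step 6: alpha = 0.05. fail to reject H0.

H = 3.7551, df = 2, p = 0.152966, fail to reject H0.


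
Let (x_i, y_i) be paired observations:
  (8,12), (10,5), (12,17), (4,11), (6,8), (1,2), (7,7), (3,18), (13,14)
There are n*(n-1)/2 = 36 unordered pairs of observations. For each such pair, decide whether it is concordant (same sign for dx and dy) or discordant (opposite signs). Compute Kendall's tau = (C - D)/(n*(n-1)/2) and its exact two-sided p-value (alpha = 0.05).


Step 1: Enumerate the 36 unordered pairs (i,j) with i<j and classify each by sign(x_j-x_i) * sign(y_j-y_i).
  (1,2):dx=+2,dy=-7->D; (1,3):dx=+4,dy=+5->C; (1,4):dx=-4,dy=-1->C; (1,5):dx=-2,dy=-4->C
  (1,6):dx=-7,dy=-10->C; (1,7):dx=-1,dy=-5->C; (1,8):dx=-5,dy=+6->D; (1,9):dx=+5,dy=+2->C
  (2,3):dx=+2,dy=+12->C; (2,4):dx=-6,dy=+6->D; (2,5):dx=-4,dy=+3->D; (2,6):dx=-9,dy=-3->C
  (2,7):dx=-3,dy=+2->D; (2,8):dx=-7,dy=+13->D; (2,9):dx=+3,dy=+9->C; (3,4):dx=-8,dy=-6->C
  (3,5):dx=-6,dy=-9->C; (3,6):dx=-11,dy=-15->C; (3,7):dx=-5,dy=-10->C; (3,8):dx=-9,dy=+1->D
  (3,9):dx=+1,dy=-3->D; (4,5):dx=+2,dy=-3->D; (4,6):dx=-3,dy=-9->C; (4,7):dx=+3,dy=-4->D
  (4,8):dx=-1,dy=+7->D; (4,9):dx=+9,dy=+3->C; (5,6):dx=-5,dy=-6->C; (5,7):dx=+1,dy=-1->D
  (5,8):dx=-3,dy=+10->D; (5,9):dx=+7,dy=+6->C; (6,7):dx=+6,dy=+5->C; (6,8):dx=+2,dy=+16->C
  (6,9):dx=+12,dy=+12->C; (7,8):dx=-4,dy=+11->D; (7,9):dx=+6,dy=+7->C; (8,9):dx=+10,dy=-4->D
Step 2: C = 21, D = 15, total pairs = 36.
Step 3: tau = (C - D)/(n(n-1)/2) = (21 - 15)/36 = 0.166667.
Step 4: Exact two-sided p-value (enumerate n! = 362880 permutations of y under H0): p = 0.612202.
Step 5: alpha = 0.05. fail to reject H0.

tau_b = 0.1667 (C=21, D=15), p = 0.612202, fail to reject H0.


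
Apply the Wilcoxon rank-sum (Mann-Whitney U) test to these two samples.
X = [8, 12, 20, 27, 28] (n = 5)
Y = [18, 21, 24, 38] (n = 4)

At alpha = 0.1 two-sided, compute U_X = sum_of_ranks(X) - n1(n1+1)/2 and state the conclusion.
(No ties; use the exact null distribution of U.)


Step 1: Combine and sort all 9 observations; assign midranks.
sorted (value, group): (8,X), (12,X), (18,Y), (20,X), (21,Y), (24,Y), (27,X), (28,X), (38,Y)
ranks: 8->1, 12->2, 18->3, 20->4, 21->5, 24->6, 27->7, 28->8, 38->9
Step 2: Rank sum for X: R1 = 1 + 2 + 4 + 7 + 8 = 22.
Step 3: U_X = R1 - n1(n1+1)/2 = 22 - 5*6/2 = 22 - 15 = 7.
       U_Y = n1*n2 - U_X = 20 - 7 = 13.
Step 4: No ties, so the exact null distribution of U (based on enumerating the C(9,5) = 126 equally likely rank assignments) gives the two-sided p-value.
Step 5: p-value = 0.555556; compare to alpha = 0.1. fail to reject H0.

U_X = 7, p = 0.555556, fail to reject H0 at alpha = 0.1.


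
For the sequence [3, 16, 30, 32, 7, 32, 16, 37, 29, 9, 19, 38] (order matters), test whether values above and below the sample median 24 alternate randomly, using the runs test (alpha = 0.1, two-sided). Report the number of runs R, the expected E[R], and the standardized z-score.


Step 1: Compute median = 24; label A = above, B = below.
Labels in order: BBAABABAABBA  (n_A = 6, n_B = 6)
Step 2: Count runs R = 8.
Step 3: Under H0 (random ordering), E[R] = 2*n_A*n_B/(n_A+n_B) + 1 = 2*6*6/12 + 1 = 7.0000.
        Var[R] = 2*n_A*n_B*(2*n_A*n_B - n_A - n_B) / ((n_A+n_B)^2 * (n_A+n_B-1)) = 4320/1584 = 2.7273.
        SD[R] = 1.6514.
Step 4: Continuity-corrected z = (R - 0.5 - E[R]) / SD[R] = (8 - 0.5 - 7.0000) / 1.6514 = 0.3028.
Step 5: Two-sided p-value via normal approximation = 2*(1 - Phi(|z|)) = 0.762069.
Step 6: alpha = 0.1. fail to reject H0.

R = 8, z = 0.3028, p = 0.762069, fail to reject H0.


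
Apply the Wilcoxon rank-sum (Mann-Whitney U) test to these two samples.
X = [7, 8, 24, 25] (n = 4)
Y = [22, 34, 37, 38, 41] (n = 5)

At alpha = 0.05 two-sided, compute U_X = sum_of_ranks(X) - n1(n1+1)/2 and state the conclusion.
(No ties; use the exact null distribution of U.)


Step 1: Combine and sort all 9 observations; assign midranks.
sorted (value, group): (7,X), (8,X), (22,Y), (24,X), (25,X), (34,Y), (37,Y), (38,Y), (41,Y)
ranks: 7->1, 8->2, 22->3, 24->4, 25->5, 34->6, 37->7, 38->8, 41->9
Step 2: Rank sum for X: R1 = 1 + 2 + 4 + 5 = 12.
Step 3: U_X = R1 - n1(n1+1)/2 = 12 - 4*5/2 = 12 - 10 = 2.
       U_Y = n1*n2 - U_X = 20 - 2 = 18.
Step 4: No ties, so the exact null distribution of U (based on enumerating the C(9,4) = 126 equally likely rank assignments) gives the two-sided p-value.
Step 5: p-value = 0.063492; compare to alpha = 0.05. fail to reject H0.

U_X = 2, p = 0.063492, fail to reject H0 at alpha = 0.05.


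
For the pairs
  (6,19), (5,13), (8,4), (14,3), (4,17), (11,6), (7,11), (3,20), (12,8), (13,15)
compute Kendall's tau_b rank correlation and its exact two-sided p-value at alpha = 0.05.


Step 1: Enumerate the 45 unordered pairs (i,j) with i<j and classify each by sign(x_j-x_i) * sign(y_j-y_i).
  (1,2):dx=-1,dy=-6->C; (1,3):dx=+2,dy=-15->D; (1,4):dx=+8,dy=-16->D; (1,5):dx=-2,dy=-2->C
  (1,6):dx=+5,dy=-13->D; (1,7):dx=+1,dy=-8->D; (1,8):dx=-3,dy=+1->D; (1,9):dx=+6,dy=-11->D
  (1,10):dx=+7,dy=-4->D; (2,3):dx=+3,dy=-9->D; (2,4):dx=+9,dy=-10->D; (2,5):dx=-1,dy=+4->D
  (2,6):dx=+6,dy=-7->D; (2,7):dx=+2,dy=-2->D; (2,8):dx=-2,dy=+7->D; (2,9):dx=+7,dy=-5->D
  (2,10):dx=+8,dy=+2->C; (3,4):dx=+6,dy=-1->D; (3,5):dx=-4,dy=+13->D; (3,6):dx=+3,dy=+2->C
  (3,7):dx=-1,dy=+7->D; (3,8):dx=-5,dy=+16->D; (3,9):dx=+4,dy=+4->C; (3,10):dx=+5,dy=+11->C
  (4,5):dx=-10,dy=+14->D; (4,6):dx=-3,dy=+3->D; (4,7):dx=-7,dy=+8->D; (4,8):dx=-11,dy=+17->D
  (4,9):dx=-2,dy=+5->D; (4,10):dx=-1,dy=+12->D; (5,6):dx=+7,dy=-11->D; (5,7):dx=+3,dy=-6->D
  (5,8):dx=-1,dy=+3->D; (5,9):dx=+8,dy=-9->D; (5,10):dx=+9,dy=-2->D; (6,7):dx=-4,dy=+5->D
  (6,8):dx=-8,dy=+14->D; (6,9):dx=+1,dy=+2->C; (6,10):dx=+2,dy=+9->C; (7,8):dx=-4,dy=+9->D
  (7,9):dx=+5,dy=-3->D; (7,10):dx=+6,dy=+4->C; (8,9):dx=+9,dy=-12->D; (8,10):dx=+10,dy=-5->D
  (9,10):dx=+1,dy=+7->C
Step 2: C = 10, D = 35, total pairs = 45.
Step 3: tau = (C - D)/(n(n-1)/2) = (10 - 35)/45 = -0.555556.
Step 4: Exact two-sided p-value (enumerate n! = 3628800 permutations of y under H0): p = 0.028609.
Step 5: alpha = 0.05. reject H0.

tau_b = -0.5556 (C=10, D=35), p = 0.028609, reject H0.


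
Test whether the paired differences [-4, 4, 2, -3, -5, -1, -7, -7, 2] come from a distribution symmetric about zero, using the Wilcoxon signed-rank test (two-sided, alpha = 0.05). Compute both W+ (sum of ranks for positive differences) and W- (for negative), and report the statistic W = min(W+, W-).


Step 1: Drop any zero differences (none here) and take |d_i|.
|d| = [4, 4, 2, 3, 5, 1, 7, 7, 2]
Step 2: Midrank |d_i| (ties get averaged ranks).
ranks: |4|->5.5, |4|->5.5, |2|->2.5, |3|->4, |5|->7, |1|->1, |7|->8.5, |7|->8.5, |2|->2.5
Step 3: Attach original signs; sum ranks with positive sign and with negative sign.
W+ = 5.5 + 2.5 + 2.5 = 10.5
W- = 5.5 + 4 + 7 + 1 + 8.5 + 8.5 = 34.5
(Check: W+ + W- = 45 should equal n(n+1)/2 = 45.)
Step 4: Test statistic W = min(W+, W-) = 10.5.
Step 5: Ties in |d|, so use the tie-corrected normal approximation.
        E[W] = n(n+1)/4 = 9*10/4 = 22.5.
        Tie groups: |d|=2 (t=2), |d|=4 (t=2), |d|=7 (t=2); sum(t^3 - t) = 18.
        Var[W] = n(n+1)(2n+1)/24 - sum(t^3-t)/48 = 1710/24 - 18/48 = 70.875.
        z = (W - E[W]) / sqrt(Var[W]) = (10.5 - 22.5) / 8.4187 = -1.4254.
        Two-sided p = 2*Phi(z) = 0.154044.
Step 6: alpha = 0.05. fail to reject H0.

W+ = 10.5, W- = 34.5, W = min = 10.5, p = 0.154044, fail to reject H0.


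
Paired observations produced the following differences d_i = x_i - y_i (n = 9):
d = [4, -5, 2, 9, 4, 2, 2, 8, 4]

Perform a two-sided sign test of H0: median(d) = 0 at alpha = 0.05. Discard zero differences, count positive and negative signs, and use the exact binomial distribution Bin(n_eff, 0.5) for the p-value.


Step 1: Discard zero differences. Original n = 9; n_eff = number of nonzero differences = 9.
Nonzero differences (with sign): +4, -5, +2, +9, +4, +2, +2, +8, +4
Step 2: Count signs: positive = 8, negative = 1.
Step 3: Under H0: P(positive) = 0.5, so the number of positives S ~ Bin(9, 0.5).
Step 4: Two-sided exact p-value = sum of Bin(9,0.5) probabilities at or below the observed probability = 0.039062.
Step 5: alpha = 0.05. reject H0.

n_eff = 9, pos = 8, neg = 1, p = 0.039062, reject H0.


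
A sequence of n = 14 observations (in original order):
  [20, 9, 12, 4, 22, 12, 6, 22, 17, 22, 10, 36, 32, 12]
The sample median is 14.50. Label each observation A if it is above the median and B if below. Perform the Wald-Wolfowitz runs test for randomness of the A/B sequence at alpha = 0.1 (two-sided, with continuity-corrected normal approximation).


Step 1: Compute median = 14.50; label A = above, B = below.
Labels in order: ABBBABBAAABAAB  (n_A = 7, n_B = 7)
Step 2: Count runs R = 8.
Step 3: Under H0 (random ordering), E[R] = 2*n_A*n_B/(n_A+n_B) + 1 = 2*7*7/14 + 1 = 8.0000.
        Var[R] = 2*n_A*n_B*(2*n_A*n_B - n_A - n_B) / ((n_A+n_B)^2 * (n_A+n_B-1)) = 8232/2548 = 3.2308.
        SD[R] = 1.7974.
Step 4: R = E[R], so z = 0 with no continuity correction.
Step 5: Two-sided p-value via normal approximation = 2*(1 - Phi(|z|)) = 1.000000.
Step 6: alpha = 0.1. fail to reject H0.

R = 8, z = 0.0000, p = 1.000000, fail to reject H0.


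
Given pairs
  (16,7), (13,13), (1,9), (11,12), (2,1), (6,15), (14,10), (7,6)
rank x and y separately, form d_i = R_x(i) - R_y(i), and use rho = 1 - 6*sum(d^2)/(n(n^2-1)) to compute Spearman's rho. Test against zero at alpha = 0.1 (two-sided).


Step 1: Rank x and y separately (midranks; no ties here).
rank(x): 16->8, 13->6, 1->1, 11->5, 2->2, 6->3, 14->7, 7->4
rank(y): 7->3, 13->7, 9->4, 12->6, 1->1, 15->8, 10->5, 6->2
Step 2: d_i = R_x(i) - R_y(i); compute d_i^2.
  (8-3)^2=25, (6-7)^2=1, (1-4)^2=9, (5-6)^2=1, (2-1)^2=1, (3-8)^2=25, (7-5)^2=4, (4-2)^2=4
sum(d^2) = 70.
Step 3: rho = 1 - 6*70 / (8*(8^2 - 1)) = 1 - 420/504 = 0.166667.
Step 4: Under H0, t = rho * sqrt((n-2)/(1-rho^2)) = 0.4140 ~ t(6).
Step 5: Two-sided p-value from the t-distribution with 6 df = 0.693239.
Step 6: alpha = 0.1. fail to reject H0.

rho = 0.1667, p = 0.693239, fail to reject H0 at alpha = 0.1.


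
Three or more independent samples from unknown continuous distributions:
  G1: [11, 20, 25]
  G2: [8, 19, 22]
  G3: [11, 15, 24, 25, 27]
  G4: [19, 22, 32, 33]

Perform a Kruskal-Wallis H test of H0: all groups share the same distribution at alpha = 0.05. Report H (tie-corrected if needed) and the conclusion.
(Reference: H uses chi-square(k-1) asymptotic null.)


Step 1: Combine all N = 15 observations and assign midranks.
sorted (value, group, rank): (8,G2,1), (11,G1,2.5), (11,G3,2.5), (15,G3,4), (19,G2,5.5), (19,G4,5.5), (20,G1,7), (22,G2,8.5), (22,G4,8.5), (24,G3,10), (25,G1,11.5), (25,G3,11.5), (27,G3,13), (32,G4,14), (33,G4,15)
Step 2: Sum ranks within each group.
R_1 = 21 (n_1 = 3)
R_2 = 15 (n_2 = 3)
R_3 = 41 (n_3 = 5)
R_4 = 43 (n_4 = 4)
Step 3: H = 12/(N(N+1)) * sum(R_i^2/n_i) - 3(N+1)
     = 12/(15*16) * (21^2/3 + 15^2/3 + 41^2/5 + 43^2/4) - 3*16
     = 0.050000 * 1020.45 - 48
     = 3.022500.
Step 4: Ties present; correction factor C = 1 - 24/(15^3 - 15) = 0.992857. Corrected H = 3.022500 / 0.992857 = 3.044245.
Step 5: Under H0, H ~ chi^2(3); p-value = 0.384854.
Step 6: alpha = 0.05. fail to reject H0.

H = 3.0442, df = 3, p = 0.384854, fail to reject H0.


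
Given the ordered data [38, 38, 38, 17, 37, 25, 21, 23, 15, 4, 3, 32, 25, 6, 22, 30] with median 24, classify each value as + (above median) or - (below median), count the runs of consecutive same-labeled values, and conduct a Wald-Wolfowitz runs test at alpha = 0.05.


Step 1: Compute median = 24; label A = above, B = below.
Labels in order: AAABAABBBBBAABBA  (n_A = 8, n_B = 8)
Step 2: Count runs R = 7.
Step 3: Under H0 (random ordering), E[R] = 2*n_A*n_B/(n_A+n_B) + 1 = 2*8*8/16 + 1 = 9.0000.
        Var[R] = 2*n_A*n_B*(2*n_A*n_B - n_A - n_B) / ((n_A+n_B)^2 * (n_A+n_B-1)) = 14336/3840 = 3.7333.
        SD[R] = 1.9322.
Step 4: Continuity-corrected z = (R + 0.5 - E[R]) / SD[R] = (7 + 0.5 - 9.0000) / 1.9322 = -0.7763.
Step 5: Two-sided p-value via normal approximation = 2*(1 - Phi(|z|)) = 0.437558.
Step 6: alpha = 0.05. fail to reject H0.

R = 7, z = -0.7763, p = 0.437558, fail to reject H0.


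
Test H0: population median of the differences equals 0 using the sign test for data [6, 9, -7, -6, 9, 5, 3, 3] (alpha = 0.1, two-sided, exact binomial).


Step 1: Discard zero differences. Original n = 8; n_eff = number of nonzero differences = 8.
Nonzero differences (with sign): +6, +9, -7, -6, +9, +5, +3, +3
Step 2: Count signs: positive = 6, negative = 2.
Step 3: Under H0: P(positive) = 0.5, so the number of positives S ~ Bin(8, 0.5).
Step 4: Two-sided exact p-value = sum of Bin(8,0.5) probabilities at or below the observed probability = 0.289062.
Step 5: alpha = 0.1. fail to reject H0.

n_eff = 8, pos = 6, neg = 2, p = 0.289062, fail to reject H0.


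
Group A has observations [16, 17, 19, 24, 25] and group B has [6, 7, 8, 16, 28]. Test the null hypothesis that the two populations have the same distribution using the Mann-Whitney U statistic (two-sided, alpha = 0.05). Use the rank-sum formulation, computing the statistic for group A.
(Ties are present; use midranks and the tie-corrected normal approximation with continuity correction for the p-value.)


Step 1: Combine and sort all 10 observations; assign midranks.
sorted (value, group): (6,Y), (7,Y), (8,Y), (16,X), (16,Y), (17,X), (19,X), (24,X), (25,X), (28,Y)
ranks: 6->1, 7->2, 8->3, 16->4.5, 16->4.5, 17->6, 19->7, 24->8, 25->9, 28->10
Step 2: Rank sum for X: R1 = 4.5 + 6 + 7 + 8 + 9 = 34.5.
Step 3: U_X = R1 - n1(n1+1)/2 = 34.5 - 5*6/2 = 34.5 - 15 = 19.5.
       U_Y = n1*n2 - U_X = 25 - 19.5 = 5.5.
Step 4: Ties are present, so use the tie-corrected normal approximation (with continuity correction) for the p-value.
Step 5: p-value = 0.173217; compare to alpha = 0.05. fail to reject H0.

U_X = 19.5, p = 0.173217, fail to reject H0 at alpha = 0.05.


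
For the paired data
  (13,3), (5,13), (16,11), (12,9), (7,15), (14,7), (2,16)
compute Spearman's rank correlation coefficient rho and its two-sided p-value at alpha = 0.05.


Step 1: Rank x and y separately (midranks; no ties here).
rank(x): 13->5, 5->2, 16->7, 12->4, 7->3, 14->6, 2->1
rank(y): 3->1, 13->5, 11->4, 9->3, 15->6, 7->2, 16->7
Step 2: d_i = R_x(i) - R_y(i); compute d_i^2.
  (5-1)^2=16, (2-5)^2=9, (7-4)^2=9, (4-3)^2=1, (3-6)^2=9, (6-2)^2=16, (1-7)^2=36
sum(d^2) = 96.
Step 3: rho = 1 - 6*96 / (7*(7^2 - 1)) = 1 - 576/336 = -0.714286.
Step 4: Under H0, t = rho * sqrt((n-2)/(1-rho^2)) = -2.2822 ~ t(5).
Step 5: Two-sided p-value from the t-distribution with 5 df = 0.071344.
Step 6: alpha = 0.05. fail to reject H0.

rho = -0.7143, p = 0.071344, fail to reject H0 at alpha = 0.05.


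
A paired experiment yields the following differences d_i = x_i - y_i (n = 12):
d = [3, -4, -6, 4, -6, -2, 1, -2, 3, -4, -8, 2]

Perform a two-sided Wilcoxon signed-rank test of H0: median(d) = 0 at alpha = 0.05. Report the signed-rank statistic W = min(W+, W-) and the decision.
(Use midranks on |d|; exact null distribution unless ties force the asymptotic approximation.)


Step 1: Drop any zero differences (none here) and take |d_i|.
|d| = [3, 4, 6, 4, 6, 2, 1, 2, 3, 4, 8, 2]
Step 2: Midrank |d_i| (ties get averaged ranks).
ranks: |3|->5.5, |4|->8, |6|->10.5, |4|->8, |6|->10.5, |2|->3, |1|->1, |2|->3, |3|->5.5, |4|->8, |8|->12, |2|->3
Step 3: Attach original signs; sum ranks with positive sign and with negative sign.
W+ = 5.5 + 8 + 1 + 5.5 + 3 = 23
W- = 8 + 10.5 + 10.5 + 3 + 3 + 8 + 12 = 55
(Check: W+ + W- = 78 should equal n(n+1)/2 = 78.)
Step 4: Test statistic W = min(W+, W-) = 23.
Step 5: Ties in |d|, so use the tie-corrected normal approximation.
        E[W] = n(n+1)/4 = 12*13/4 = 39.
        Tie groups: |d|=2 (t=3), |d|=3 (t=2), |d|=4 (t=3), |d|=6 (t=2); sum(t^3 - t) = 60.
        Var[W] = n(n+1)(2n+1)/24 - sum(t^3-t)/48 = 3900/24 - 60/48 = 161.25.
        z = (W - E[W]) / sqrt(Var[W]) = (23 - 39) / 12.6984 = -1.2600.
        Two-sided p = 2*Phi(z) = 0.207670.
Step 6: alpha = 0.05. fail to reject H0.

W+ = 23, W- = 55, W = min = 23, p = 0.207670, fail to reject H0.


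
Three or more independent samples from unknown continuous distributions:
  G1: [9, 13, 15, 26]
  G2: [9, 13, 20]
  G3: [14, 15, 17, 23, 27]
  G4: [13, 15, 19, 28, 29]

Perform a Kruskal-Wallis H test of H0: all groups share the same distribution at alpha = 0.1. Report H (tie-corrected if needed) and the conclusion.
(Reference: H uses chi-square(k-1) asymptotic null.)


Step 1: Combine all N = 17 observations and assign midranks.
sorted (value, group, rank): (9,G1,1.5), (9,G2,1.5), (13,G1,4), (13,G2,4), (13,G4,4), (14,G3,6), (15,G1,8), (15,G3,8), (15,G4,8), (17,G3,10), (19,G4,11), (20,G2,12), (23,G3,13), (26,G1,14), (27,G3,15), (28,G4,16), (29,G4,17)
Step 2: Sum ranks within each group.
R_1 = 27.5 (n_1 = 4)
R_2 = 17.5 (n_2 = 3)
R_3 = 52 (n_3 = 5)
R_4 = 56 (n_4 = 5)
Step 3: H = 12/(N(N+1)) * sum(R_i^2/n_i) - 3(N+1)
     = 12/(17*18) * (27.5^2/4 + 17.5^2/3 + 52^2/5 + 56^2/5) - 3*18
     = 0.039216 * 1459.15 - 54
     = 3.221405.
Step 4: Ties present; correction factor C = 1 - 54/(17^3 - 17) = 0.988971. Corrected H = 3.221405 / 0.988971 = 3.257332.
Step 5: Under H0, H ~ chi^2(3); p-value = 0.353626.
Step 6: alpha = 0.1. fail to reject H0.

H = 3.2573, df = 3, p = 0.353626, fail to reject H0.


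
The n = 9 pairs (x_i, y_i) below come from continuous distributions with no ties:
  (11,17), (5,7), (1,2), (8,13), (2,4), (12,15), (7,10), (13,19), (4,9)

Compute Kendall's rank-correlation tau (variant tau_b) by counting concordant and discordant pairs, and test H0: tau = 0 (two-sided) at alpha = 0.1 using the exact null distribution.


Step 1: Enumerate the 36 unordered pairs (i,j) with i<j and classify each by sign(x_j-x_i) * sign(y_j-y_i).
  (1,2):dx=-6,dy=-10->C; (1,3):dx=-10,dy=-15->C; (1,4):dx=-3,dy=-4->C; (1,5):dx=-9,dy=-13->C
  (1,6):dx=+1,dy=-2->D; (1,7):dx=-4,dy=-7->C; (1,8):dx=+2,dy=+2->C; (1,9):dx=-7,dy=-8->C
  (2,3):dx=-4,dy=-5->C; (2,4):dx=+3,dy=+6->C; (2,5):dx=-3,dy=-3->C; (2,6):dx=+7,dy=+8->C
  (2,7):dx=+2,dy=+3->C; (2,8):dx=+8,dy=+12->C; (2,9):dx=-1,dy=+2->D; (3,4):dx=+7,dy=+11->C
  (3,5):dx=+1,dy=+2->C; (3,6):dx=+11,dy=+13->C; (3,7):dx=+6,dy=+8->C; (3,8):dx=+12,dy=+17->C
  (3,9):dx=+3,dy=+7->C; (4,5):dx=-6,dy=-9->C; (4,6):dx=+4,dy=+2->C; (4,7):dx=-1,dy=-3->C
  (4,8):dx=+5,dy=+6->C; (4,9):dx=-4,dy=-4->C; (5,6):dx=+10,dy=+11->C; (5,7):dx=+5,dy=+6->C
  (5,8):dx=+11,dy=+15->C; (5,9):dx=+2,dy=+5->C; (6,7):dx=-5,dy=-5->C; (6,8):dx=+1,dy=+4->C
  (6,9):dx=-8,dy=-6->C; (7,8):dx=+6,dy=+9->C; (7,9):dx=-3,dy=-1->C; (8,9):dx=-9,dy=-10->C
Step 2: C = 34, D = 2, total pairs = 36.
Step 3: tau = (C - D)/(n(n-1)/2) = (34 - 2)/36 = 0.888889.
Step 4: Exact two-sided p-value (enumerate n! = 362880 permutations of y under H0): p = 0.000243.
Step 5: alpha = 0.1. reject H0.

tau_b = 0.8889 (C=34, D=2), p = 0.000243, reject H0.


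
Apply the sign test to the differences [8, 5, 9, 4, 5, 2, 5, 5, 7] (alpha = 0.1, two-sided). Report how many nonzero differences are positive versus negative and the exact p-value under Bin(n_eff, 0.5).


Step 1: Discard zero differences. Original n = 9; n_eff = number of nonzero differences = 9.
Nonzero differences (with sign): +8, +5, +9, +4, +5, +2, +5, +5, +7
Step 2: Count signs: positive = 9, negative = 0.
Step 3: Under H0: P(positive) = 0.5, so the number of positives S ~ Bin(9, 0.5).
Step 4: Two-sided exact p-value = sum of Bin(9,0.5) probabilities at or below the observed probability = 0.003906.
Step 5: alpha = 0.1. reject H0.

n_eff = 9, pos = 9, neg = 0, p = 0.003906, reject H0.


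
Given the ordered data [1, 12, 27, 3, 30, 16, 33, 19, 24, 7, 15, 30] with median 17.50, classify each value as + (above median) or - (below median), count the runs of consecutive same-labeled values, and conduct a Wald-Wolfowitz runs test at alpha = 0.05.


Step 1: Compute median = 17.50; label A = above, B = below.
Labels in order: BBABABAAABBA  (n_A = 6, n_B = 6)
Step 2: Count runs R = 8.
Step 3: Under H0 (random ordering), E[R] = 2*n_A*n_B/(n_A+n_B) + 1 = 2*6*6/12 + 1 = 7.0000.
        Var[R] = 2*n_A*n_B*(2*n_A*n_B - n_A - n_B) / ((n_A+n_B)^2 * (n_A+n_B-1)) = 4320/1584 = 2.7273.
        SD[R] = 1.6514.
Step 4: Continuity-corrected z = (R - 0.5 - E[R]) / SD[R] = (8 - 0.5 - 7.0000) / 1.6514 = 0.3028.
Step 5: Two-sided p-value via normal approximation = 2*(1 - Phi(|z|)) = 0.762069.
Step 6: alpha = 0.05. fail to reject H0.

R = 8, z = 0.3028, p = 0.762069, fail to reject H0.
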